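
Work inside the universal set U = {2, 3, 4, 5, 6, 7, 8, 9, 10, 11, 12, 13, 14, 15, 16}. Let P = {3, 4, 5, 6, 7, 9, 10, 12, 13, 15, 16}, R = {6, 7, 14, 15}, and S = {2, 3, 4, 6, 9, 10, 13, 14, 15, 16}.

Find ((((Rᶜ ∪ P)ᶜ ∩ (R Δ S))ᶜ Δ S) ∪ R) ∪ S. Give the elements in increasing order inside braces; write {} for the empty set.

Rᶜ = {2, 3, 4, 5, 8, 9, 10, 11, 12, 13, 16}
Rᶜ ∪ P = {2, 3, 4, 5, 6, 7, 8, 9, 10, 11, 12, 13, 15, 16}
(Rᶜ ∪ P)ᶜ = {14}
R Δ S = {2, 3, 4, 7, 9, 10, 13, 16}
(Rᶜ ∪ P)ᶜ ∩ (R Δ S) = {}
((Rᶜ ∪ P)ᶜ ∩ (R Δ S))ᶜ = {2, 3, 4, 5, 6, 7, 8, 9, 10, 11, 12, 13, 14, 15, 16}
((Rᶜ ∪ P)ᶜ ∩ (R Δ S))ᶜ Δ S = {5, 7, 8, 11, 12}
(((Rᶜ ∪ P)ᶜ ∩ (R Δ S))ᶜ Δ S) ∪ R = {5, 6, 7, 8, 11, 12, 14, 15}
((((Rᶜ ∪ P)ᶜ ∩ (R Δ S))ᶜ Δ S) ∪ R) ∪ S = {2, 3, 4, 5, 6, 7, 8, 9, 10, 11, 12, 13, 14, 15, 16}

{2, 3, 4, 5, 6, 7, 8, 9, 10, 11, 12, 13, 14, 15, 16}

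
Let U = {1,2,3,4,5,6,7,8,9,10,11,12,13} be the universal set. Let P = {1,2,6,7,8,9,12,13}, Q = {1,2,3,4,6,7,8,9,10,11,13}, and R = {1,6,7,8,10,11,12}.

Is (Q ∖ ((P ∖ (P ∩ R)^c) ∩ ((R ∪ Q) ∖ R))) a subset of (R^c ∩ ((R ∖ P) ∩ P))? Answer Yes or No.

No

P ∩ R = {1,6,7,8,12}
(P ∩ R)^c = {2,3,4,5,9,10,11,13}
P ∖ (P ∩ R)^c = {1,6,7,8,12}
R ∪ Q = {1,2,3,4,6,7,8,9,10,11,12,13}
(R ∪ Q) ∖ R = {2,3,4,9,13}
(P ∖ (P ∩ R)^c) ∩ ((R ∪ Q) ∖ R) = {}
Q ∖ ((P ∖ (P ∩ R)^c) ∩ ((R ∪ Q) ∖ R)) = {1,2,3,4,6,7,8,9,10,11,13}
R^c = {2,3,4,5,9,13}
R ∖ P = {10,11}
(R ∖ P) ∩ P = {}
R^c ∩ ((R ∖ P) ∩ P) = {}
1 ∈ Q ∖ ((P ∖ (P ∩ R)^c) ∩ ((R ∪ Q) ∖ R)) but 1 ∉ R^c ∩ ((R ∖ P) ∩ P), so the inclusion fails.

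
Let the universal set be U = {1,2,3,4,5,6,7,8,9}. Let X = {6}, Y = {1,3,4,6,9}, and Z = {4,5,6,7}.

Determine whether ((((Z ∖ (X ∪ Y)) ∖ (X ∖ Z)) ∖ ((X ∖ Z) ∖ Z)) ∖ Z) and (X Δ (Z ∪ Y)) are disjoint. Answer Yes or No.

X ∪ Y = {1,3,4,6,9}
Z ∖ (X ∪ Y) = {5,7}
X ∖ Z = {}
(Z ∖ (X ∪ Y)) ∖ (X ∖ Z) = {5,7}
(X ∖ Z) ∖ Z = {}
((Z ∖ (X ∪ Y)) ∖ (X ∖ Z)) ∖ ((X ∖ Z) ∖ Z) = {5,7}
(((Z ∖ (X ∪ Y)) ∖ (X ∖ Z)) ∖ ((X ∖ Z) ∖ Z)) ∖ Z = {}
Z ∪ Y = {1,3,4,5,6,7,9}
X Δ (Z ∪ Y) = {1,3,4,5,7,9}
{} and {1,3,4,5,7,9} share no elements.

Yes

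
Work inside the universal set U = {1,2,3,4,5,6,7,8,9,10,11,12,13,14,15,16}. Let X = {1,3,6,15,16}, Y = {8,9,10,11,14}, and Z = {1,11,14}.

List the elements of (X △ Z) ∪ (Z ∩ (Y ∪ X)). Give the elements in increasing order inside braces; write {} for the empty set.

{1,3,6,11,14,15,16}

X △ Z = {3,6,11,14,15,16}
Y ∪ X = {1,3,6,8,9,10,11,14,15,16}
Z ∩ (Y ∪ X) = {1,11,14}
(X △ Z) ∪ (Z ∩ (Y ∪ X)) = {1,3,6,11,14,15,16}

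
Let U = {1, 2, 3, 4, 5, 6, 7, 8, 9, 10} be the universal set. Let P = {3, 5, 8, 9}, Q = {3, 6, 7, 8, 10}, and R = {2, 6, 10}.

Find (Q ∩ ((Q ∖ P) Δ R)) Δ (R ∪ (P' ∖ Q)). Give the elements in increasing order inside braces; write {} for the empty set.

{1, 2, 4, 6, 7, 10}

Q ∖ P = {6, 7, 10}
(Q ∖ P) Δ R = {2, 7}
Q ∩ ((Q ∖ P) Δ R) = {7}
P' = {1, 2, 4, 6, 7, 10}
P' ∖ Q = {1, 2, 4}
R ∪ (P' ∖ Q) = {1, 2, 4, 6, 10}
(Q ∩ ((Q ∖ P) Δ R)) Δ (R ∪ (P' ∖ Q)) = {1, 2, 4, 6, 7, 10}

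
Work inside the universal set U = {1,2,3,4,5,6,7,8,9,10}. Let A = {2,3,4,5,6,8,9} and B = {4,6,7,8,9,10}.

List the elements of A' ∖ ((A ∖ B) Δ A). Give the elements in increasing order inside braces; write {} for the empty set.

{1,7,10}

A' = {1,7,10}
A ∖ B = {2,3,5}
(A ∖ B) Δ A = {4,6,8,9}
A' ∖ ((A ∖ B) Δ A) = {1,7,10}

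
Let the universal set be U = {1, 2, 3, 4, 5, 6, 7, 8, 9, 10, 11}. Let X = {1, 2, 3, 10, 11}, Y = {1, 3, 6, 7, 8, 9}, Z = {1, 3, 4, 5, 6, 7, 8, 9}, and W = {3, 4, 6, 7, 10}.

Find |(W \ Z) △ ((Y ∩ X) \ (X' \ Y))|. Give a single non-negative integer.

W \ Z = {10}
Y ∩ X = {1, 3}
X' = {4, 5, 6, 7, 8, 9}
X' \ Y = {4, 5}
(Y ∩ X) \ (X' \ Y) = {1, 3}
(W \ Z) △ ((Y ∩ X) \ (X' \ Y)) = {1, 3, 10}
|(W \ Z) △ ((Y ∩ X) \ (X' \ Y))| = 3

3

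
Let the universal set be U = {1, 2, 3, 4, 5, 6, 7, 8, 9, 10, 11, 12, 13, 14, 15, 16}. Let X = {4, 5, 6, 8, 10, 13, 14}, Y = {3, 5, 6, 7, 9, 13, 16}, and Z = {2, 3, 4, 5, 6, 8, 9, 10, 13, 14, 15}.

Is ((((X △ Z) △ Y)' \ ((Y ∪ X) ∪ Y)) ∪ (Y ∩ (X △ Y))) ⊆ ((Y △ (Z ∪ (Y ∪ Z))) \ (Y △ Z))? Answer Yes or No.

No

X △ Z = {2, 3, 9, 15}
(X △ Z) △ Y = {2, 5, 6, 7, 13, 15, 16}
((X △ Z) △ Y)' = {1, 3, 4, 8, 9, 10, 11, 12, 14}
Y ∪ X = {3, 4, 5, 6, 7, 8, 9, 10, 13, 14, 16}
(Y ∪ X) ∪ Y = {3, 4, 5, 6, 7, 8, 9, 10, 13, 14, 16}
((X △ Z) △ Y)' \ ((Y ∪ X) ∪ Y) = {1, 11, 12}
X △ Y = {3, 4, 7, 8, 9, 10, 14, 16}
Y ∩ (X △ Y) = {3, 7, 9, 16}
(((X △ Z) △ Y)' \ ((Y ∪ X) ∪ Y)) ∪ (Y ∩ (X △ Y)) = {1, 3, 7, 9, 11, 12, 16}
Y ∪ Z = {2, 3, 4, 5, 6, 7, 8, 9, 10, 13, 14, 15, 16}
Z ∪ (Y ∪ Z) = {2, 3, 4, 5, 6, 7, 8, 9, 10, 13, 14, 15, 16}
Y △ (Z ∪ (Y ∪ Z)) = {2, 4, 8, 10, 14, 15}
Y △ Z = {2, 4, 7, 8, 10, 14, 15, 16}
(Y △ (Z ∪ (Y ∪ Z))) \ (Y △ Z) = {}
1 ∈ (((X △ Z) △ Y)' \ ((Y ∪ X) ∪ Y)) ∪ (Y ∩ (X △ Y)) but 1 ∉ (Y △ (Z ∪ (Y ∪ Z))) \ (Y △ Z), so the inclusion fails.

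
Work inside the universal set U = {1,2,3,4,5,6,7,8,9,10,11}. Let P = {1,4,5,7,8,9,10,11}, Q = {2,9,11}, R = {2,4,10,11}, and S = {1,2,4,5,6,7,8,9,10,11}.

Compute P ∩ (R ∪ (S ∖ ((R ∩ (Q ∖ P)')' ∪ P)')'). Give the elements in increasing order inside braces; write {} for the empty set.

{4,10,11}

Q ∖ P = {2}
(Q ∖ P)' = {1,3,4,5,6,7,8,9,10,11}
R ∩ (Q ∖ P)' = {4,10,11}
(R ∩ (Q ∖ P)')' = {1,2,3,5,6,7,8,9}
(R ∩ (Q ∖ P)')' ∪ P = {1,2,3,4,5,6,7,8,9,10,11}
((R ∩ (Q ∖ P)')' ∪ P)' = {}
S ∖ ((R ∩ (Q ∖ P)')' ∪ P)' = {1,2,4,5,6,7,8,9,10,11}
(S ∖ ((R ∩ (Q ∖ P)')' ∪ P)')' = {3}
R ∪ (S ∖ ((R ∩ (Q ∖ P)')' ∪ P)')' = {2,3,4,10,11}
P ∩ (R ∪ (S ∖ ((R ∩ (Q ∖ P)')' ∪ P)')') = {4,10,11}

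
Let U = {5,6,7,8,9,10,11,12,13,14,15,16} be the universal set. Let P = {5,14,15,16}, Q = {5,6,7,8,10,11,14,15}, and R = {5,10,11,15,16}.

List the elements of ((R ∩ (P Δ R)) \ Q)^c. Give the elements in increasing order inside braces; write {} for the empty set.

P Δ R = {10,11,14}
R ∩ (P Δ R) = {10,11}
(R ∩ (P Δ R)) \ Q = {}
((R ∩ (P Δ R)) \ Q)^c = {5,6,7,8,9,10,11,12,13,14,15,16}

{5,6,7,8,9,10,11,12,13,14,15,16}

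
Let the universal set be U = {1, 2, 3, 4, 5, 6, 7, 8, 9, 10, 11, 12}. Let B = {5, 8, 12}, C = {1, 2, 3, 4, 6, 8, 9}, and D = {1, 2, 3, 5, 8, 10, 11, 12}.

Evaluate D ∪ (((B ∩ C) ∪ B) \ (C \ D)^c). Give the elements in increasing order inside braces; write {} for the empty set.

{1, 2, 3, 5, 8, 10, 11, 12}

B ∩ C = {8}
(B ∩ C) ∪ B = {5, 8, 12}
C \ D = {4, 6, 9}
(C \ D)^c = {1, 2, 3, 5, 7, 8, 10, 11, 12}
((B ∩ C) ∪ B) \ (C \ D)^c = {}
D ∪ (((B ∩ C) ∪ B) \ (C \ D)^c) = {1, 2, 3, 5, 8, 10, 11, 12}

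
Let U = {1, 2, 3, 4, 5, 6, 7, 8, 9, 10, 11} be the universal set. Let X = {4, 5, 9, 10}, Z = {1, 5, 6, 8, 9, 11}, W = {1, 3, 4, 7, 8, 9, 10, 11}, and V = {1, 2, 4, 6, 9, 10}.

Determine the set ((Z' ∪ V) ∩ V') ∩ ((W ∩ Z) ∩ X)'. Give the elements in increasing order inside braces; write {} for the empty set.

Z' = {2, 3, 4, 7, 10}
Z' ∪ V = {1, 2, 3, 4, 6, 7, 9, 10}
V' = {3, 5, 7, 8, 11}
(Z' ∪ V) ∩ V' = {3, 7}
W ∩ Z = {1, 8, 9, 11}
(W ∩ Z) ∩ X = {9}
((W ∩ Z) ∩ X)' = {1, 2, 3, 4, 5, 6, 7, 8, 10, 11}
((Z' ∪ V) ∩ V') ∩ ((W ∩ Z) ∩ X)' = {3, 7}

{3, 7}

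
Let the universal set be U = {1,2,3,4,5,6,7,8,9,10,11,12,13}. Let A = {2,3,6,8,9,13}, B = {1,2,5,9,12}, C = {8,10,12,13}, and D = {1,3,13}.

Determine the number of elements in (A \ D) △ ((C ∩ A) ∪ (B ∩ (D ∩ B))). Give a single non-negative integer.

5

A \ D = {2,6,8,9}
C ∩ A = {8,13}
D ∩ B = {1}
B ∩ (D ∩ B) = {1}
(C ∩ A) ∪ (B ∩ (D ∩ B)) = {1,8,13}
(A \ D) △ ((C ∩ A) ∪ (B ∩ (D ∩ B))) = {1,2,6,9,13}
|(A \ D) △ ((C ∩ A) ∪ (B ∩ (D ∩ B)))| = 5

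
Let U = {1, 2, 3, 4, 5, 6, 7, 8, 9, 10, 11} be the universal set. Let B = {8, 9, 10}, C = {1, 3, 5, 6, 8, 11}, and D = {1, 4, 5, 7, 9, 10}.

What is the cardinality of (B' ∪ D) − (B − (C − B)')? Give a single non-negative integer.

10

B' = {1, 2, 3, 4, 5, 6, 7, 11}
B' ∪ D = {1, 2, 3, 4, 5, 6, 7, 9, 10, 11}
C − B = {1, 3, 5, 6, 11}
(C − B)' = {2, 4, 7, 8, 9, 10}
B − (C − B)' = {}
(B' ∪ D) − (B − (C − B)') = {1, 2, 3, 4, 5, 6, 7, 9, 10, 11}
|(B' ∪ D) − (B − (C − B)')| = 10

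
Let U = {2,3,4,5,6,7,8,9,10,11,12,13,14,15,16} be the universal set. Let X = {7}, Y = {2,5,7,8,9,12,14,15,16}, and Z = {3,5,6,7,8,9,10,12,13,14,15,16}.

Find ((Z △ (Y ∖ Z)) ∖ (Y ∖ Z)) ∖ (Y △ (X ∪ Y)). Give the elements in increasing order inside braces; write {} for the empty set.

{3,5,6,7,8,9,10,12,13,14,15,16}

Y ∖ Z = {2}
Z △ (Y ∖ Z) = {2,3,5,6,7,8,9,10,12,13,14,15,16}
(Z △ (Y ∖ Z)) ∖ (Y ∖ Z) = {3,5,6,7,8,9,10,12,13,14,15,16}
X ∪ Y = {2,5,7,8,9,12,14,15,16}
Y △ (X ∪ Y) = {}
((Z △ (Y ∖ Z)) ∖ (Y ∖ Z)) ∖ (Y △ (X ∪ Y)) = {3,5,6,7,8,9,10,12,13,14,15,16}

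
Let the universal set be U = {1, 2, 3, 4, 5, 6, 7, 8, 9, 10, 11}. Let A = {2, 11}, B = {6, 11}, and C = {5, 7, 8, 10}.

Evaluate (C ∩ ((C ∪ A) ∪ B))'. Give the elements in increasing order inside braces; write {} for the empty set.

C ∪ A = {2, 5, 7, 8, 10, 11}
(C ∪ A) ∪ B = {2, 5, 6, 7, 8, 10, 11}
C ∩ ((C ∪ A) ∪ B) = {5, 7, 8, 10}
(C ∩ ((C ∪ A) ∪ B))' = {1, 2, 3, 4, 6, 9, 11}

{1, 2, 3, 4, 6, 9, 11}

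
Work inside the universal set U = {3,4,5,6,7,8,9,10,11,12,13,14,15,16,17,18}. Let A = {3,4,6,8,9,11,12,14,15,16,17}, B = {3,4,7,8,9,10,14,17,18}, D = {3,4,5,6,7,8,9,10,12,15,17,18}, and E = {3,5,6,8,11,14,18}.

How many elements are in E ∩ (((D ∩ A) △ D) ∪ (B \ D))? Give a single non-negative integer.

D ∩ A = {3,4,6,8,9,12,15,17}
(D ∩ A) △ D = {5,7,10,18}
B \ D = {14}
((D ∩ A) △ D) ∪ (B \ D) = {5,7,10,14,18}
E ∩ (((D ∩ A) △ D) ∪ (B \ D)) = {5,14,18}
|E ∩ (((D ∩ A) △ D) ∪ (B \ D))| = 3

3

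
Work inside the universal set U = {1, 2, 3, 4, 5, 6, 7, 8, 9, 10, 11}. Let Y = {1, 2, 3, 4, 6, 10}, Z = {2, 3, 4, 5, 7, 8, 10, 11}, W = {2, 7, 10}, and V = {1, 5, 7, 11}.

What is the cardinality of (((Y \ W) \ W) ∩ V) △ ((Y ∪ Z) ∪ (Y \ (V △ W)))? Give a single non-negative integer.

Y \ W = {1, 3, 4, 6}
(Y \ W) \ W = {1, 3, 4, 6}
((Y \ W) \ W) ∩ V = {1}
Y ∪ Z = {1, 2, 3, 4, 5, 6, 7, 8, 10, 11}
V △ W = {1, 2, 5, 10, 11}
Y \ (V △ W) = {3, 4, 6}
(Y ∪ Z) ∪ (Y \ (V △ W)) = {1, 2, 3, 4, 5, 6, 7, 8, 10, 11}
(((Y \ W) \ W) ∩ V) △ ((Y ∪ Z) ∪ (Y \ (V △ W))) = {2, 3, 4, 5, 6, 7, 8, 10, 11}
|(((Y \ W) \ W) ∩ V) △ ((Y ∪ Z) ∪ (Y \ (V △ W)))| = 9

9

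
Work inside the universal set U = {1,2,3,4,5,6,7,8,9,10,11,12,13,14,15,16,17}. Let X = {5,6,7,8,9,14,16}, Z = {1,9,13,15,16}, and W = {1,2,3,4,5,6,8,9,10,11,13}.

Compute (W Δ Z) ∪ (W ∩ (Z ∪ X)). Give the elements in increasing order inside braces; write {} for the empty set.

{1,2,3,4,5,6,8,9,10,11,13,15,16}

W Δ Z = {2,3,4,5,6,8,10,11,15,16}
Z ∪ X = {1,5,6,7,8,9,13,14,15,16}
W ∩ (Z ∪ X) = {1,5,6,8,9,13}
(W Δ Z) ∪ (W ∩ (Z ∪ X)) = {1,2,3,4,5,6,8,9,10,11,13,15,16}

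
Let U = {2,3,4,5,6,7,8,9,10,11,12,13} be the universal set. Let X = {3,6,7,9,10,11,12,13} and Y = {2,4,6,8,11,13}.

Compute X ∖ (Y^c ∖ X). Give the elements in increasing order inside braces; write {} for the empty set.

Y^c = {3,5,7,9,10,12}
Y^c ∖ X = {5}
X ∖ (Y^c ∖ X) = {3,6,7,9,10,11,12,13}

{3,6,7,9,10,11,12,13}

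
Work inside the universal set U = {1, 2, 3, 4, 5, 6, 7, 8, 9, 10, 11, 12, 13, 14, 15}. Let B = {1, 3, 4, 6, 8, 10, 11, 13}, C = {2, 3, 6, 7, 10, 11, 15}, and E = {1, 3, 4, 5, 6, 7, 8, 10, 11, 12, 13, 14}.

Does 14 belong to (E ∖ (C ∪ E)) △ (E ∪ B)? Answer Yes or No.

14 ∉ C and 14 ∈ E, so 14 ∈ C ∪ E
14 ∈ E and 14 ∈ (C ∪ E), so 14 ∉ E ∖ (C ∪ E)
14 ∈ E and 14 ∉ B, so 14 ∈ E ∪ B
14 ∉ (E ∖ (C ∪ E)) and 14 ∈ (E ∪ B), so 14 ∈ (E ∖ (C ∪ E)) △ (E ∪ B)

Yes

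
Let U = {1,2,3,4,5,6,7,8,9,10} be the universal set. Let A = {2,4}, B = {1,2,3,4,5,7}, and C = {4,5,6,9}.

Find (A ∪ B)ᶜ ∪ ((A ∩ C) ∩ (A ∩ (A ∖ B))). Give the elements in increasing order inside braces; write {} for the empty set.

{6,8,9,10}

A ∪ B = {1,2,3,4,5,7}
(A ∪ B)ᶜ = {6,8,9,10}
A ∩ C = {4}
A ∖ B = {}
A ∩ (A ∖ B) = {}
(A ∩ C) ∩ (A ∩ (A ∖ B)) = {}
(A ∪ B)ᶜ ∪ ((A ∩ C) ∩ (A ∩ (A ∖ B))) = {6,8,9,10}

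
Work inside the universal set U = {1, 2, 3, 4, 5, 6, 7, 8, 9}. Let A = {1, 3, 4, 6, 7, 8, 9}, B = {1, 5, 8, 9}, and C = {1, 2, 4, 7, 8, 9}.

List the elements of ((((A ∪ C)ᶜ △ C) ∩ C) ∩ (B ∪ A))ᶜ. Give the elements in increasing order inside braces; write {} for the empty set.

{2, 3, 5, 6}

A ∪ C = {1, 2, 3, 4, 6, 7, 8, 9}
(A ∪ C)ᶜ = {5}
(A ∪ C)ᶜ △ C = {1, 2, 4, 5, 7, 8, 9}
((A ∪ C)ᶜ △ C) ∩ C = {1, 2, 4, 7, 8, 9}
B ∪ A = {1, 3, 4, 5, 6, 7, 8, 9}
(((A ∪ C)ᶜ △ C) ∩ C) ∩ (B ∪ A) = {1, 4, 7, 8, 9}
((((A ∪ C)ᶜ △ C) ∩ C) ∩ (B ∪ A))ᶜ = {2, 3, 5, 6}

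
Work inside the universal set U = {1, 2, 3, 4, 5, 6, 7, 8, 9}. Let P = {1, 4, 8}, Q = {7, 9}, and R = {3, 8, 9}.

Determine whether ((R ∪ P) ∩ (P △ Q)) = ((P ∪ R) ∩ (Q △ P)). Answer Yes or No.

Yes

R ∪ P = {1, 3, 4, 8, 9}
P △ Q = {1, 4, 7, 8, 9}
(R ∪ P) ∩ (P △ Q) = {1, 4, 8, 9}
P ∪ R = {1, 3, 4, 8, 9}
Q △ P = {1, 4, 7, 8, 9}
(P ∪ R) ∩ (Q △ P) = {1, 4, 8, 9}
Both equal {1, 4, 8, 9}, so (R ∪ P) ∩ (P △ Q) = (P ∪ R) ∩ (Q △ P).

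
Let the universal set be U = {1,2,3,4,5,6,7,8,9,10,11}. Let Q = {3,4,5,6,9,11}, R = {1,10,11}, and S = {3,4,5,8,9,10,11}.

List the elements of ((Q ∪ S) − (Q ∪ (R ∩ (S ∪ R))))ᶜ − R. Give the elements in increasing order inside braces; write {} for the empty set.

Q ∪ S = {3,4,5,6,8,9,10,11}
S ∪ R = {1,3,4,5,8,9,10,11}
R ∩ (S ∪ R) = {1,10,11}
Q ∪ (R ∩ (S ∪ R)) = {1,3,4,5,6,9,10,11}
(Q ∪ S) − (Q ∪ (R ∩ (S ∪ R))) = {8}
((Q ∪ S) − (Q ∪ (R ∩ (S ∪ R))))ᶜ = {1,2,3,4,5,6,7,9,10,11}
((Q ∪ S) − (Q ∪ (R ∩ (S ∪ R))))ᶜ − R = {2,3,4,5,6,7,9}

{2,3,4,5,6,7,9}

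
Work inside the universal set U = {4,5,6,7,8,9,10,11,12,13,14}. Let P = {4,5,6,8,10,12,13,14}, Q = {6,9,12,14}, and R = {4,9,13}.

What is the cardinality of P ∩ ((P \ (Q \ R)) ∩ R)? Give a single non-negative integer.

2

Q \ R = {6,12,14}
P \ (Q \ R) = {4,5,8,10,13}
(P \ (Q \ R)) ∩ R = {4,13}
P ∩ ((P \ (Q \ R)) ∩ R) = {4,13}
|P ∩ ((P \ (Q \ R)) ∩ R)| = 2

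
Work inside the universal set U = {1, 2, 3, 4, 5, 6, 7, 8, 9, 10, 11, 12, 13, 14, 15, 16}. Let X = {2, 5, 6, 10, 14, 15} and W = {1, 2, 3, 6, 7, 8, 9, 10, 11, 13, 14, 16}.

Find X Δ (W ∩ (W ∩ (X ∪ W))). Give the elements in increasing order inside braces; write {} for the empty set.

{1, 3, 5, 7, 8, 9, 11, 13, 15, 16}

X ∪ W = {1, 2, 3, 5, 6, 7, 8, 9, 10, 11, 13, 14, 15, 16}
W ∩ (X ∪ W) = {1, 2, 3, 6, 7, 8, 9, 10, 11, 13, 14, 16}
W ∩ (W ∩ (X ∪ W)) = {1, 2, 3, 6, 7, 8, 9, 10, 11, 13, 14, 16}
X Δ (W ∩ (W ∩ (X ∪ W))) = {1, 3, 5, 7, 8, 9, 11, 13, 15, 16}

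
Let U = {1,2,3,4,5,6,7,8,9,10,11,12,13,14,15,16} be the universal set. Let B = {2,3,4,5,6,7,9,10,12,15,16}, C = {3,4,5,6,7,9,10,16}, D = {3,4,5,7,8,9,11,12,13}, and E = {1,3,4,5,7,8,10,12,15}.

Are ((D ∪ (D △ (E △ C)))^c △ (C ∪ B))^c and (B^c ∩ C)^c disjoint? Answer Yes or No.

E △ C = {1,6,8,9,12,15,16}
D △ (E △ C) = {1,3,4,5,6,7,11,13,15,16}
D ∪ (D △ (E △ C)) = {1,3,4,5,6,7,8,9,11,12,13,15,16}
(D ∪ (D △ (E △ C)))^c = {2,10,14}
C ∪ B = {2,3,4,5,6,7,9,10,12,15,16}
(D ∪ (D △ (E △ C)))^c △ (C ∪ B) = {3,4,5,6,7,9,12,14,15,16}
((D ∪ (D △ (E △ C)))^c △ (C ∪ B))^c = {1,2,8,10,11,13}
B^c = {1,8,11,13,14}
B^c ∩ C = {}
(B^c ∩ C)^c = {1,2,3,4,5,6,7,8,9,10,11,12,13,14,15,16}
1 lies in both, so they are not disjoint.

No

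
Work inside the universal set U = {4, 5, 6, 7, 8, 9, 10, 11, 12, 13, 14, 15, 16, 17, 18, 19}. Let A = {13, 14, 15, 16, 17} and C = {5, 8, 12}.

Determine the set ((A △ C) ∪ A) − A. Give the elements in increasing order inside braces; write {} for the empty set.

A △ C = {5, 8, 12, 13, 14, 15, 16, 17}
(A △ C) ∪ A = {5, 8, 12, 13, 14, 15, 16, 17}
((A △ C) ∪ A) − A = {5, 8, 12}

{5, 8, 12}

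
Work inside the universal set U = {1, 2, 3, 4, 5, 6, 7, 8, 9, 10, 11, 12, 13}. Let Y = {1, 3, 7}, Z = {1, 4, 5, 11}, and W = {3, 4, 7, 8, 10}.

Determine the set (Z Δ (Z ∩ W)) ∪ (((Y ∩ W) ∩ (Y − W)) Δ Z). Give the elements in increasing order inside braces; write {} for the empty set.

Z ∩ W = {4}
Z Δ (Z ∩ W) = {1, 5, 11}
Y ∩ W = {3, 7}
Y − W = {1}
(Y ∩ W) ∩ (Y − W) = {}
((Y ∩ W) ∩ (Y − W)) Δ Z = {1, 4, 5, 11}
(Z Δ (Z ∩ W)) ∪ (((Y ∩ W) ∩ (Y − W)) Δ Z) = {1, 4, 5, 11}

{1, 4, 5, 11}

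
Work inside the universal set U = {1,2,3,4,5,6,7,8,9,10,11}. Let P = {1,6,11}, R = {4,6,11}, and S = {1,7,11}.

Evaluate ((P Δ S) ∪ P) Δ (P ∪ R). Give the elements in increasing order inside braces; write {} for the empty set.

{4,7}

P Δ S = {6,7}
(P Δ S) ∪ P = {1,6,7,11}
P ∪ R = {1,4,6,11}
((P Δ S) ∪ P) Δ (P ∪ R) = {4,7}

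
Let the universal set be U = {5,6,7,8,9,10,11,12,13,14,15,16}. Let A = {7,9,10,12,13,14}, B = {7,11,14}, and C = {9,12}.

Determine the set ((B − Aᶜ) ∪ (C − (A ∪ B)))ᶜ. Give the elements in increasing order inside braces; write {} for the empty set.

Aᶜ = {5,6,8,11,15,16}
B − Aᶜ = {7,14}
A ∪ B = {7,9,10,11,12,13,14}
C − (A ∪ B) = {}
(B − Aᶜ) ∪ (C − (A ∪ B)) = {7,14}
((B − Aᶜ) ∪ (C − (A ∪ B)))ᶜ = {5,6,8,9,10,11,12,13,15,16}

{5,6,8,9,10,11,12,13,15,16}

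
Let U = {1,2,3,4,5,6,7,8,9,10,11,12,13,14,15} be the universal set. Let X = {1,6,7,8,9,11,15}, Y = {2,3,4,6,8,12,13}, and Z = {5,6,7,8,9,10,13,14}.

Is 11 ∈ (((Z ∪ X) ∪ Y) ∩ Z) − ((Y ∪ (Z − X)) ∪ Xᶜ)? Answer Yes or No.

No

11 ∉ Z and 11 ∈ X, so 11 ∈ Z ∪ X
11 ∈ (Z ∪ X) and 11 ∉ Y, so 11 ∈ (Z ∪ X) ∪ Y
11 ∈ ((Z ∪ X) ∪ Y) and 11 ∉ Z, so 11 ∉ ((Z ∪ X) ∪ Y) ∩ Z
11 ∉ Z and 11 ∈ X, so 11 ∉ Z − X
11 ∉ Y and 11 ∉ (Z − X), so 11 ∉ Y ∪ (Z − X)
11 ∈ X, so 11 ∉ Xᶜ
11 ∉ (Y ∪ (Z − X)) and 11 ∉ Xᶜ, so 11 ∉ (Y ∪ (Z − X)) ∪ Xᶜ
11 ∉ (((Z ∪ X) ∪ Y) ∩ Z) and 11 ∉ ((Y ∪ (Z − X)) ∪ Xᶜ), so 11 ∉ (((Z ∪ X) ∪ Y) ∩ Z) − ((Y ∪ (Z − X)) ∪ Xᶜ)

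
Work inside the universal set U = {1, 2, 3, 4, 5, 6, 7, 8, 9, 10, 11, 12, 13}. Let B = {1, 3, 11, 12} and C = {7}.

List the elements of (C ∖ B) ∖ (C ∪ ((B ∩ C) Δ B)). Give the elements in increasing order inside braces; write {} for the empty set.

C ∖ B = {7}
B ∩ C = {}
(B ∩ C) Δ B = {1, 3, 11, 12}
C ∪ ((B ∩ C) Δ B) = {1, 3, 7, 11, 12}
(C ∖ B) ∖ (C ∪ ((B ∩ C) Δ B)) = {}

{}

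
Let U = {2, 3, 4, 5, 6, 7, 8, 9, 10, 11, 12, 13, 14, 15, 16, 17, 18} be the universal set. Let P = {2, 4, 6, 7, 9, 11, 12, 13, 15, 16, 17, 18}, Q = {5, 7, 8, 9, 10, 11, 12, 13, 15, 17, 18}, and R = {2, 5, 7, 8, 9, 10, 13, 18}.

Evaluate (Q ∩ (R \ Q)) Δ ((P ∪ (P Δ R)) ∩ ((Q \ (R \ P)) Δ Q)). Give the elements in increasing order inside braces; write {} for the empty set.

{5, 8, 10}

R \ Q = {2}
Q ∩ (R \ Q) = {}
P Δ R = {4, 5, 6, 8, 10, 11, 12, 15, 16, 17}
P ∪ (P Δ R) = {2, 4, 5, 6, 7, 8, 9, 10, 11, 12, 13, 15, 16, 17, 18}
R \ P = {5, 8, 10}
Q \ (R \ P) = {7, 9, 11, 12, 13, 15, 17, 18}
(Q \ (R \ P)) Δ Q = {5, 8, 10}
(P ∪ (P Δ R)) ∩ ((Q \ (R \ P)) Δ Q) = {5, 8, 10}
(Q ∩ (R \ Q)) Δ ((P ∪ (P Δ R)) ∩ ((Q \ (R \ P)) Δ Q)) = {5, 8, 10}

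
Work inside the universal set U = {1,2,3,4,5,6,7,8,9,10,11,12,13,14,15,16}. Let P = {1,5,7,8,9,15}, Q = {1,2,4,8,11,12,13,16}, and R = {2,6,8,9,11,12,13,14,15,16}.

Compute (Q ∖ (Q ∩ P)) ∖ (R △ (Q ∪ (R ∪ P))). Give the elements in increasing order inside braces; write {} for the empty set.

{2,11,12,13,16}

Q ∩ P = {1,8}
Q ∖ (Q ∩ P) = {2,4,11,12,13,16}
R ∪ P = {1,2,5,6,7,8,9,11,12,13,14,15,16}
Q ∪ (R ∪ P) = {1,2,4,5,6,7,8,9,11,12,13,14,15,16}
R △ (Q ∪ (R ∪ P)) = {1,4,5,7}
(Q ∖ (Q ∩ P)) ∖ (R △ (Q ∪ (R ∪ P))) = {2,11,12,13,16}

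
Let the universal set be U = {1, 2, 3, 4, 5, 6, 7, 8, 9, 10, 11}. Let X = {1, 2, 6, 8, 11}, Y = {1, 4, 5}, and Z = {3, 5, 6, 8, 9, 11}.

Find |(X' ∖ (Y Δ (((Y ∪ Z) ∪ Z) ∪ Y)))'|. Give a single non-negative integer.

X' = {3, 4, 5, 7, 9, 10}
Y ∪ Z = {1, 3, 4, 5, 6, 8, 9, 11}
(Y ∪ Z) ∪ Z = {1, 3, 4, 5, 6, 8, 9, 11}
((Y ∪ Z) ∪ Z) ∪ Y = {1, 3, 4, 5, 6, 8, 9, 11}
Y Δ (((Y ∪ Z) ∪ Z) ∪ Y) = {3, 6, 8, 9, 11}
X' ∖ (Y Δ (((Y ∪ Z) ∪ Z) ∪ Y)) = {4, 5, 7, 10}
(X' ∖ (Y Δ (((Y ∪ Z) ∪ Z) ∪ Y)))' = {1, 2, 3, 6, 8, 9, 11}
|(X' ∖ (Y Δ (((Y ∪ Z) ∪ Z) ∪ Y)))'| = 7

7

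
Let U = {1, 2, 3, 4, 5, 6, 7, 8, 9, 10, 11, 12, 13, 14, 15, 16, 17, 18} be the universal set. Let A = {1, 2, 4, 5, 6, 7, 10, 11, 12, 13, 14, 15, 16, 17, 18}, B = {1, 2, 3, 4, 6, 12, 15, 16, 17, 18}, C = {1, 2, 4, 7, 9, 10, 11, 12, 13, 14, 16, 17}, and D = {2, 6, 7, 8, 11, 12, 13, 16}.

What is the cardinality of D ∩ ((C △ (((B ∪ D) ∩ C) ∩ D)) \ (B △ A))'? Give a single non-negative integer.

B ∪ D = {1, 2, 3, 4, 6, 7, 8, 11, 12, 13, 15, 16, 17, 18}
(B ∪ D) ∩ C = {1, 2, 4, 7, 11, 12, 13, 16, 17}
((B ∪ D) ∩ C) ∩ D = {2, 7, 11, 12, 13, 16}
C △ (((B ∪ D) ∩ C) ∩ D) = {1, 4, 9, 10, 14, 17}
B △ A = {3, 5, 7, 10, 11, 13, 14}
(C △ (((B ∪ D) ∩ C) ∩ D)) \ (B △ A) = {1, 4, 9, 17}
((C △ (((B ∪ D) ∩ C) ∩ D)) \ (B △ A))' = {2, 3, 5, 6, 7, 8, 10, 11, 12, 13, 14, 15, 16, 18}
D ∩ ((C △ (((B ∪ D) ∩ C) ∩ D)) \ (B △ A))' = {2, 6, 7, 8, 11, 12, 13, 16}
|D ∩ ((C △ (((B ∪ D) ∩ C) ∩ D)) \ (B △ A))'| = 8

8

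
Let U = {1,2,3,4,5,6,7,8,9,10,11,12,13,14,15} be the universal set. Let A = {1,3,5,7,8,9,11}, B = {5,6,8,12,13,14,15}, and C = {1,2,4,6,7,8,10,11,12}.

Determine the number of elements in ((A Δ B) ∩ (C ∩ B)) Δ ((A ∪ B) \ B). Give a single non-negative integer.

7

A Δ B = {1,3,6,7,9,11,12,13,14,15}
C ∩ B = {6,8,12}
(A Δ B) ∩ (C ∩ B) = {6,12}
A ∪ B = {1,3,5,6,7,8,9,11,12,13,14,15}
(A ∪ B) \ B = {1,3,7,9,11}
((A Δ B) ∩ (C ∩ B)) Δ ((A ∪ B) \ B) = {1,3,6,7,9,11,12}
|((A Δ B) ∩ (C ∩ B)) Δ ((A ∪ B) \ B)| = 7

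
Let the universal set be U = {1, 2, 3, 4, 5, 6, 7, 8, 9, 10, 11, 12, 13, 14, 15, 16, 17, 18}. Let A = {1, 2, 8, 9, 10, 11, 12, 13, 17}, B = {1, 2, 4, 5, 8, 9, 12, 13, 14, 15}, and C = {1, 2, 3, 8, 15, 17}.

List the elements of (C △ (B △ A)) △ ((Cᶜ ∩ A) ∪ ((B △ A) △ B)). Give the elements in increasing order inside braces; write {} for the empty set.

B △ A = {4, 5, 10, 11, 14, 15, 17}
C △ (B △ A) = {1, 2, 3, 4, 5, 8, 10, 11, 14}
Cᶜ = {4, 5, 6, 7, 9, 10, 11, 12, 13, 14, 16, 18}
Cᶜ ∩ A = {9, 10, 11, 12, 13}
(B △ A) △ B = {1, 2, 8, 9, 10, 11, 12, 13, 17}
(Cᶜ ∩ A) ∪ ((B △ A) △ B) = {1, 2, 8, 9, 10, 11, 12, 13, 17}
(C △ (B △ A)) △ ((Cᶜ ∩ A) ∪ ((B △ A) △ B)) = {3, 4, 5, 9, 12, 13, 14, 17}

{3, 4, 5, 9, 12, 13, 14, 17}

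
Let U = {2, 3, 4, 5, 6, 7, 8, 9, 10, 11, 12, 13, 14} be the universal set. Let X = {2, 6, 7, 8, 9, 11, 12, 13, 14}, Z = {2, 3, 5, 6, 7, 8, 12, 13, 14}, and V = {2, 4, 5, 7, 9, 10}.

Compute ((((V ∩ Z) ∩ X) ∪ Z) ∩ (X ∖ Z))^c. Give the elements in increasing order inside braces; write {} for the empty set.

{2, 3, 4, 5, 6, 7, 8, 9, 10, 11, 12, 13, 14}

V ∩ Z = {2, 5, 7}
(V ∩ Z) ∩ X = {2, 7}
((V ∩ Z) ∩ X) ∪ Z = {2, 3, 5, 6, 7, 8, 12, 13, 14}
X ∖ Z = {9, 11}
(((V ∩ Z) ∩ X) ∪ Z) ∩ (X ∖ Z) = {}
((((V ∩ Z) ∩ X) ∪ Z) ∩ (X ∖ Z))^c = {2, 3, 4, 5, 6, 7, 8, 9, 10, 11, 12, 13, 14}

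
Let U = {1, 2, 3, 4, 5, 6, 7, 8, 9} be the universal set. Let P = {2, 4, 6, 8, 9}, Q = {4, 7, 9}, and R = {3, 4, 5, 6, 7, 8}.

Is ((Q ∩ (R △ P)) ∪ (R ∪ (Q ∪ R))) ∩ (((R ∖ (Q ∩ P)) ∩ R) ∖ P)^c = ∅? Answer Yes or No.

No

R △ P = {2, 3, 5, 7, 9}
Q ∩ (R △ P) = {7, 9}
Q ∪ R = {3, 4, 5, 6, 7, 8, 9}
R ∪ (Q ∪ R) = {3, 4, 5, 6, 7, 8, 9}
(Q ∩ (R △ P)) ∪ (R ∪ (Q ∪ R)) = {3, 4, 5, 6, 7, 8, 9}
Q ∩ P = {4, 9}
R ∖ (Q ∩ P) = {3, 5, 6, 7, 8}
(R ∖ (Q ∩ P)) ∩ R = {3, 5, 6, 7, 8}
((R ∖ (Q ∩ P)) ∩ R) ∖ P = {3, 5, 7}
(((R ∖ (Q ∩ P)) ∩ R) ∖ P)^c = {1, 2, 4, 6, 8, 9}
4 lies in both, so they are not disjoint.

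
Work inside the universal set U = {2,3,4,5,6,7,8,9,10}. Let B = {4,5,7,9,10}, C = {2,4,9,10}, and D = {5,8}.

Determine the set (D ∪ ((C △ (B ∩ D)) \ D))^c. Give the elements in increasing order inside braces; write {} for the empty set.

B ∩ D = {5}
C △ (B ∩ D) = {2,4,5,9,10}
(C △ (B ∩ D)) \ D = {2,4,9,10}
D ∪ ((C △ (B ∩ D)) \ D) = {2,4,5,8,9,10}
(D ∪ ((C △ (B ∩ D)) \ D))^c = {3,6,7}

{3,6,7}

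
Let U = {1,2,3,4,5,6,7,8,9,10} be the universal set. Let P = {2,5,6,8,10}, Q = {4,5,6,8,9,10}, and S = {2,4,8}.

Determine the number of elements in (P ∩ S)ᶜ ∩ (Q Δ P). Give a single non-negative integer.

P ∩ S = {2,8}
(P ∩ S)ᶜ = {1,3,4,5,6,7,9,10}
Q Δ P = {2,4,9}
(P ∩ S)ᶜ ∩ (Q Δ P) = {4,9}
|(P ∩ S)ᶜ ∩ (Q Δ P)| = 2

2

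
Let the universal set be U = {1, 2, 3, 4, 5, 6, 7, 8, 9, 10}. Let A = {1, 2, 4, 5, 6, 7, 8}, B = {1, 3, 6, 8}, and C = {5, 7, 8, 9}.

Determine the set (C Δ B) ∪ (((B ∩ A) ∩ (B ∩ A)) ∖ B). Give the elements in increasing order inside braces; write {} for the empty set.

C Δ B = {1, 3, 5, 6, 7, 9}
B ∩ A = {1, 6, 8}
(B ∩ A) ∩ (B ∩ A) = {1, 6, 8}
((B ∩ A) ∩ (B ∩ A)) ∖ B = {}
(C Δ B) ∪ (((B ∩ A) ∩ (B ∩ A)) ∖ B) = {1, 3, 5, 6, 7, 9}

{1, 3, 5, 6, 7, 9}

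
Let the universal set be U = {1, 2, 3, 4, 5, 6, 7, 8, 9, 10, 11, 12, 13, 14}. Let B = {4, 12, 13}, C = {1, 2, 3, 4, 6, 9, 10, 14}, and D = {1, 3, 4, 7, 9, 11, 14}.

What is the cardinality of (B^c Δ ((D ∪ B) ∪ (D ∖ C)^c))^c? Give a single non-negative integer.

B^c = {1, 2, 3, 5, 6, 7, 8, 9, 10, 11, 14}
D ∪ B = {1, 3, 4, 7, 9, 11, 12, 13, 14}
D ∖ C = {7, 11}
(D ∖ C)^c = {1, 2, 3, 4, 5, 6, 8, 9, 10, 12, 13, 14}
(D ∪ B) ∪ (D ∖ C)^c = {1, 2, 3, 4, 5, 6, 7, 8, 9, 10, 11, 12, 13, 14}
B^c Δ ((D ∪ B) ∪ (D ∖ C)^c) = {4, 12, 13}
(B^c Δ ((D ∪ B) ∪ (D ∖ C)^c))^c = {1, 2, 3, 5, 6, 7, 8, 9, 10, 11, 14}
|(B^c Δ ((D ∪ B) ∪ (D ∖ C)^c))^c| = 11

11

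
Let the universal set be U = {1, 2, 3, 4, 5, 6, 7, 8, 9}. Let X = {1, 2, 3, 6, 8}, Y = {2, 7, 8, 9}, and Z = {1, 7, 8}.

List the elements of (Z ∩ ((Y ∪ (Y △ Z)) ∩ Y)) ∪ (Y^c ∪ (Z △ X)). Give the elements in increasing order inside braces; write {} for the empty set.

Y △ Z = {1, 2, 9}
Y ∪ (Y △ Z) = {1, 2, 7, 8, 9}
(Y ∪ (Y △ Z)) ∩ Y = {2, 7, 8, 9}
Z ∩ ((Y ∪ (Y △ Z)) ∩ Y) = {7, 8}
Y^c = {1, 3, 4, 5, 6}
Z △ X = {2, 3, 6, 7}
Y^c ∪ (Z △ X) = {1, 2, 3, 4, 5, 6, 7}
(Z ∩ ((Y ∪ (Y △ Z)) ∩ Y)) ∪ (Y^c ∪ (Z △ X)) = {1, 2, 3, 4, 5, 6, 7, 8}

{1, 2, 3, 4, 5, 6, 7, 8}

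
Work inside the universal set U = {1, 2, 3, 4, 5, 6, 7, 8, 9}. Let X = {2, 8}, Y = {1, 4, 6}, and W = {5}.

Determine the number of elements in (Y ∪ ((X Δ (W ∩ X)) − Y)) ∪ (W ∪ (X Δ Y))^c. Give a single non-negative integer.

W ∩ X = {}
X Δ (W ∩ X) = {2, 8}
(X Δ (W ∩ X)) − Y = {2, 8}
Y ∪ ((X Δ (W ∩ X)) − Y) = {1, 2, 4, 6, 8}
X Δ Y = {1, 2, 4, 6, 8}
W ∪ (X Δ Y) = {1, 2, 4, 5, 6, 8}
(W ∪ (X Δ Y))^c = {3, 7, 9}
(Y ∪ ((X Δ (W ∩ X)) − Y)) ∪ (W ∪ (X Δ Y))^c = {1, 2, 3, 4, 6, 7, 8, 9}
|(Y ∪ ((X Δ (W ∩ X)) − Y)) ∪ (W ∪ (X Δ Y))^c| = 8

8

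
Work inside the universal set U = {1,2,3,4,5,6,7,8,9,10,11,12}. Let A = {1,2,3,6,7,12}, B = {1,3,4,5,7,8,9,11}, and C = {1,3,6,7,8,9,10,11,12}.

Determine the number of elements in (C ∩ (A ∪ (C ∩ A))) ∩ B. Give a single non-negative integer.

3

C ∩ A = {1,3,6,7,12}
A ∪ (C ∩ A) = {1,2,3,6,7,12}
C ∩ (A ∪ (C ∩ A)) = {1,3,6,7,12}
(C ∩ (A ∪ (C ∩ A))) ∩ B = {1,3,7}
|(C ∩ (A ∪ (C ∩ A))) ∩ B| = 3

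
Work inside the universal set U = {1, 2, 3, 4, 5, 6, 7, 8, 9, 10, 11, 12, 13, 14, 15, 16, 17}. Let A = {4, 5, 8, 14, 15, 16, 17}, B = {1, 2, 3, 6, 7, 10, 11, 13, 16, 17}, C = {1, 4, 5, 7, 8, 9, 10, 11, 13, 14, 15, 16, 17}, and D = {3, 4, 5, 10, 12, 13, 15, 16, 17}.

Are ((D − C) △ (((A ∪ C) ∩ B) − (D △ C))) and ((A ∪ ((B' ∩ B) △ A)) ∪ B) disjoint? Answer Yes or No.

D − C = {3, 12}
A ∪ C = {1, 4, 5, 7, 8, 9, 10, 11, 13, 14, 15, 16, 17}
(A ∪ C) ∩ B = {1, 7, 10, 11, 13, 16, 17}
D △ C = {1, 3, 7, 8, 9, 11, 12, 14}
((A ∪ C) ∩ B) − (D △ C) = {10, 13, 16, 17}
(D − C) △ (((A ∪ C) ∩ B) − (D △ C)) = {3, 10, 12, 13, 16, 17}
B' = {4, 5, 8, 9, 12, 14, 15}
B' ∩ B = {}
(B' ∩ B) △ A = {4, 5, 8, 14, 15, 16, 17}
A ∪ ((B' ∩ B) △ A) = {4, 5, 8, 14, 15, 16, 17}
(A ∪ ((B' ∩ B) △ A)) ∪ B = {1, 2, 3, 4, 5, 6, 7, 8, 10, 11, 13, 14, 15, 16, 17}
3 lies in both, so they are not disjoint.

No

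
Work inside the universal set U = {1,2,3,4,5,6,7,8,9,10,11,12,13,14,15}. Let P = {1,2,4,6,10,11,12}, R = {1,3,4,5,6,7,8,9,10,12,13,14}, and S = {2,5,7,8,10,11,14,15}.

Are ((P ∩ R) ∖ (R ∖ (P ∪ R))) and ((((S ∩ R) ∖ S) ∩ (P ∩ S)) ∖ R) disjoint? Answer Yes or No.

P ∩ R = {1,4,6,10,12}
P ∪ R = {1,2,3,4,5,6,7,8,9,10,11,12,13,14}
R ∖ (P ∪ R) = {}
(P ∩ R) ∖ (R ∖ (P ∪ R)) = {1,4,6,10,12}
S ∩ R = {5,7,8,10,14}
(S ∩ R) ∖ S = {}
P ∩ S = {2,10,11}
((S ∩ R) ∖ S) ∩ (P ∩ S) = {}
(((S ∩ R) ∖ S) ∩ (P ∩ S)) ∖ R = {}
{1,4,6,10,12} and {} share no elements.

Yes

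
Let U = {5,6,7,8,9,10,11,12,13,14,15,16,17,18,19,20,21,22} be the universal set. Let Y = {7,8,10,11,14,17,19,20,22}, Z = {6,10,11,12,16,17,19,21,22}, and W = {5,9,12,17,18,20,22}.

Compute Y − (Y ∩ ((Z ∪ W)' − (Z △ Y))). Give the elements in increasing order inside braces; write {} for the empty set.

Z ∪ W = {5,6,9,10,11,12,16,17,18,19,20,21,22}
(Z ∪ W)' = {7,8,13,14,15}
Z △ Y = {6,7,8,12,14,16,20,21}
(Z ∪ W)' − (Z △ Y) = {13,15}
Y ∩ ((Z ∪ W)' − (Z △ Y)) = {}
Y − (Y ∩ ((Z ∪ W)' − (Z △ Y))) = {7,8,10,11,14,17,19,20,22}

{7,8,10,11,14,17,19,20,22}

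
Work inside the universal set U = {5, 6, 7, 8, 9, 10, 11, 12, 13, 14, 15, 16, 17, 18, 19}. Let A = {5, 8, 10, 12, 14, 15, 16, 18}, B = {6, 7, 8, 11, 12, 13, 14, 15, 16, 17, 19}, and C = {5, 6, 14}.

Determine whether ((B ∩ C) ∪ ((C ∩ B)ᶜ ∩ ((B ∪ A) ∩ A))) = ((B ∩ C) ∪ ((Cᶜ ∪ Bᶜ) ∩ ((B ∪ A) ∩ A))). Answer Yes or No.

B ∩ C = {6, 14}
C ∩ B = {6, 14}
(C ∩ B)ᶜ = {5, 7, 8, 9, 10, 11, 12, 13, 15, 16, 17, 18, 19}
B ∪ A = {5, 6, 7, 8, 10, 11, 12, 13, 14, 15, 16, 17, 18, 19}
(B ∪ A) ∩ A = {5, 8, 10, 12, 14, 15, 16, 18}
(C ∩ B)ᶜ ∩ ((B ∪ A) ∩ A) = {5, 8, 10, 12, 15, 16, 18}
(B ∩ C) ∪ ((C ∩ B)ᶜ ∩ ((B ∪ A) ∩ A)) = {5, 6, 8, 10, 12, 14, 15, 16, 18}
Cᶜ = {7, 8, 9, 10, 11, 12, 13, 15, 16, 17, 18, 19}
Bᶜ = {5, 9, 10, 18}
Cᶜ ∪ Bᶜ = {5, 7, 8, 9, 10, 11, 12, 13, 15, 16, 17, 18, 19}
(Cᶜ ∪ Bᶜ) ∩ ((B ∪ A) ∩ A) = {5, 8, 10, 12, 15, 16, 18}
(B ∩ C) ∪ ((Cᶜ ∪ Bᶜ) ∩ ((B ∪ A) ∩ A)) = {5, 6, 8, 10, 12, 14, 15, 16, 18}
Both equal {5, 6, 8, 10, 12, 14, 15, 16, 18}, so (B ∩ C) ∪ ((C ∩ B)ᶜ ∩ ((B ∪ A) ∩ A)) = (B ∩ C) ∪ ((Cᶜ ∪ Bᶜ) ∩ ((B ∪ A) ∩ A)).

Yes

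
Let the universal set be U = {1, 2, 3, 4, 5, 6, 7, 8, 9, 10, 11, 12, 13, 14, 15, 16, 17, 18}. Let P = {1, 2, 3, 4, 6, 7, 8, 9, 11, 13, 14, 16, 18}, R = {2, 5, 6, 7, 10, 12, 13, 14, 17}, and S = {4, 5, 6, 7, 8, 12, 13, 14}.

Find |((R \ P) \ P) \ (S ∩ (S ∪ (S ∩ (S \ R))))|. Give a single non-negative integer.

2

R \ P = {5, 10, 12, 17}
(R \ P) \ P = {5, 10, 12, 17}
S \ R = {4, 8}
S ∩ (S \ R) = {4, 8}
S ∪ (S ∩ (S \ R)) = {4, 5, 6, 7, 8, 12, 13, 14}
S ∩ (S ∪ (S ∩ (S \ R))) = {4, 5, 6, 7, 8, 12, 13, 14}
((R \ P) \ P) \ (S ∩ (S ∪ (S ∩ (S \ R)))) = {10, 17}
|((R \ P) \ P) \ (S ∩ (S ∪ (S ∩ (S \ R))))| = 2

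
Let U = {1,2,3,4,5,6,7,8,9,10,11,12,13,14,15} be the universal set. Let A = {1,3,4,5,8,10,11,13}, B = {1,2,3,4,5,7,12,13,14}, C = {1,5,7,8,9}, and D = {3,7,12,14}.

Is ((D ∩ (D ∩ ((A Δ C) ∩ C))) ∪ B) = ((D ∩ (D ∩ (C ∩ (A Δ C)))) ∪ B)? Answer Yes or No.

A Δ C = {3,4,7,9,10,11,13}
(A Δ C) ∩ C = {7,9}
D ∩ ((A Δ C) ∩ C) = {7}
D ∩ (D ∩ ((A Δ C) ∩ C)) = {7}
(D ∩ (D ∩ ((A Δ C) ∩ C))) ∪ B = {1,2,3,4,5,7,12,13,14}
C ∩ (A Δ C) = {7,9}
D ∩ (C ∩ (A Δ C)) = {7}
D ∩ (D ∩ (C ∩ (A Δ C))) = {7}
(D ∩ (D ∩ (C ∩ (A Δ C)))) ∪ B = {1,2,3,4,5,7,12,13,14}
Both equal {1,2,3,4,5,7,12,13,14}, so (D ∩ (D ∩ ((A Δ C) ∩ C))) ∪ B = (D ∩ (D ∩ (C ∩ (A Δ C)))) ∪ B.

Yes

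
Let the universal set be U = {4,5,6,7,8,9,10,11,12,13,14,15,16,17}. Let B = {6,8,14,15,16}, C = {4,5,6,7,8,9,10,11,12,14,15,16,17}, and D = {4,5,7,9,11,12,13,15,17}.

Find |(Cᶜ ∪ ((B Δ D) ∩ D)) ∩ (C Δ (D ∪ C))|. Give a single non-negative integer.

Cᶜ = {13}
B Δ D = {4,5,6,7,8,9,11,12,13,14,16,17}
(B Δ D) ∩ D = {4,5,7,9,11,12,13,17}
Cᶜ ∪ ((B Δ D) ∩ D) = {4,5,7,9,11,12,13,17}
D ∪ C = {4,5,6,7,8,9,10,11,12,13,14,15,16,17}
C Δ (D ∪ C) = {13}
(Cᶜ ∪ ((B Δ D) ∩ D)) ∩ (C Δ (D ∪ C)) = {13}
|(Cᶜ ∪ ((B Δ D) ∩ D)) ∩ (C Δ (D ∪ C))| = 1

1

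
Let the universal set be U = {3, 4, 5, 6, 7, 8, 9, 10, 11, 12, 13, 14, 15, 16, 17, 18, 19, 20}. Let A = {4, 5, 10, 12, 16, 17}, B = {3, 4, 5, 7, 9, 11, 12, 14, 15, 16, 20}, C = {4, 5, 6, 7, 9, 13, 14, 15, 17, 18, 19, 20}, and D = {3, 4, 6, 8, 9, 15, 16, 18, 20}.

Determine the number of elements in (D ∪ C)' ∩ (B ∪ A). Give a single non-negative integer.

3

D ∪ C = {3, 4, 5, 6, 7, 8, 9, 13, 14, 15, 16, 17, 18, 19, 20}
(D ∪ C)' = {10, 11, 12}
B ∪ A = {3, 4, 5, 7, 9, 10, 11, 12, 14, 15, 16, 17, 20}
(D ∪ C)' ∩ (B ∪ A) = {10, 11, 12}
|(D ∪ C)' ∩ (B ∪ A)| = 3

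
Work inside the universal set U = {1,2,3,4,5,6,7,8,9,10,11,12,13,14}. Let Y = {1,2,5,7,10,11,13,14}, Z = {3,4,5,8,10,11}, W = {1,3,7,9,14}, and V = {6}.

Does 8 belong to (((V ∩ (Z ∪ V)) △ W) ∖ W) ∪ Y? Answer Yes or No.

8 ∈ Z and 8 ∉ V, so 8 ∈ Z ∪ V
8 ∉ V and 8 ∈ (Z ∪ V), so 8 ∉ V ∩ (Z ∪ V)
8 ∉ (V ∩ (Z ∪ V)) and 8 ∉ W, so 8 ∉ (V ∩ (Z ∪ V)) △ W
8 ∉ ((V ∩ (Z ∪ V)) △ W) and 8 ∉ W, so 8 ∉ ((V ∩ (Z ∪ V)) △ W) ∖ W
8 ∉ (((V ∩ (Z ∪ V)) △ W) ∖ W) and 8 ∉ Y, so 8 ∉ (((V ∩ (Z ∪ V)) △ W) ∖ W) ∪ Y

No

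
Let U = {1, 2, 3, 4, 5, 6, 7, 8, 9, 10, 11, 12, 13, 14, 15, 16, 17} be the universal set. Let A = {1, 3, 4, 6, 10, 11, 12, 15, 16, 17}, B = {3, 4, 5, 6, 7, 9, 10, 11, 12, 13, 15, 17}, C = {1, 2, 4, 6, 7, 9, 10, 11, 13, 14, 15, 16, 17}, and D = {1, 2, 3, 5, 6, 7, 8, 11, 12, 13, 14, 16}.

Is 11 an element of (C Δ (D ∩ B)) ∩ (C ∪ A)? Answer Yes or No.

11 ∈ D and 11 ∈ B, so 11 ∈ D ∩ B
11 ∈ C and 11 ∈ (D ∩ B), so 11 ∉ C Δ (D ∩ B)
11 ∈ C and 11 ∈ A, so 11 ∈ C ∪ A
11 ∉ (C Δ (D ∩ B)) and 11 ∈ (C ∪ A), so 11 ∉ (C Δ (D ∩ B)) ∩ (C ∪ A)

No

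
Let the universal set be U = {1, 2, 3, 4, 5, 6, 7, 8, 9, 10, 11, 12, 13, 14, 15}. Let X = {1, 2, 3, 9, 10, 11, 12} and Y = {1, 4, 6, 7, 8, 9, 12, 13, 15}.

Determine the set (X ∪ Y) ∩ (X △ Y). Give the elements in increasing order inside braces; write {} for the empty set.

X ∪ Y = {1, 2, 3, 4, 6, 7, 8, 9, 10, 11, 12, 13, 15}
X △ Y = {2, 3, 4, 6, 7, 8, 10, 11, 13, 15}
(X ∪ Y) ∩ (X △ Y) = {2, 3, 4, 6, 7, 8, 10, 11, 13, 15}

{2, 3, 4, 6, 7, 8, 10, 11, 13, 15}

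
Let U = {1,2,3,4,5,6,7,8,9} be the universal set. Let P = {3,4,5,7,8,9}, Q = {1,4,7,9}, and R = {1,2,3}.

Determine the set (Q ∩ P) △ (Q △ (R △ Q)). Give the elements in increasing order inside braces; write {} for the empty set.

{1,2,3,4,7,9}

Q ∩ P = {4,7,9}
R △ Q = {2,3,4,7,9}
Q △ (R △ Q) = {1,2,3}
(Q ∩ P) △ (Q △ (R △ Q)) = {1,2,3,4,7,9}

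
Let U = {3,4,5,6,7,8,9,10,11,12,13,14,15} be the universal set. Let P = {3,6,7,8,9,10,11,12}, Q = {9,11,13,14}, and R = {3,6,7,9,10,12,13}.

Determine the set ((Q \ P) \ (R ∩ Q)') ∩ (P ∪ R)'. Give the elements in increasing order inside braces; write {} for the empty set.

Q \ P = {13,14}
R ∩ Q = {9,13}
(R ∩ Q)' = {3,4,5,6,7,8,10,11,12,14,15}
(Q \ P) \ (R ∩ Q)' = {13}
P ∪ R = {3,6,7,8,9,10,11,12,13}
(P ∪ R)' = {4,5,14,15}
((Q \ P) \ (R ∩ Q)') ∩ (P ∪ R)' = {}

{}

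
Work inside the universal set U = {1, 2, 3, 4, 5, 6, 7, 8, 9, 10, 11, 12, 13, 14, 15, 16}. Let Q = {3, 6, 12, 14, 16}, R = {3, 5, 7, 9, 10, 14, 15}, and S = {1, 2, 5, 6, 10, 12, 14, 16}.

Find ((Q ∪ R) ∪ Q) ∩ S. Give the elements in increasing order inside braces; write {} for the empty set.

Q ∪ R = {3, 5, 6, 7, 9, 10, 12, 14, 15, 16}
(Q ∪ R) ∪ Q = {3, 5, 6, 7, 9, 10, 12, 14, 15, 16}
((Q ∪ R) ∪ Q) ∩ S = {5, 6, 10, 12, 14, 16}

{5, 6, 10, 12, 14, 16}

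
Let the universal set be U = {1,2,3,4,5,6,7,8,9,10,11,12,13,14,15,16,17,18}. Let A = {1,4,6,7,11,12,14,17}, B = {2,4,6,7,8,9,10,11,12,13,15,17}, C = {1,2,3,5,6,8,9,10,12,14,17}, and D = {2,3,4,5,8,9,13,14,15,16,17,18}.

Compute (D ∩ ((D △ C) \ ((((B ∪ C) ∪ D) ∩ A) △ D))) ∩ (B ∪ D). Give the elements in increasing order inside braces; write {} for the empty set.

D △ C = {1,4,6,10,12,13,15,16,18}
B ∪ C = {1,2,3,4,5,6,7,8,9,10,11,12,13,14,15,17}
(B ∪ C) ∪ D = {1,2,3,4,5,6,7,8,9,10,11,12,13,14,15,16,17,18}
((B ∪ C) ∪ D) ∩ A = {1,4,6,7,11,12,14,17}
(((B ∪ C) ∪ D) ∩ A) △ D = {1,2,3,5,6,7,8,9,11,12,13,15,16,18}
(D △ C) \ ((((B ∪ C) ∪ D) ∩ A) △ D) = {4,10}
D ∩ ((D △ C) \ ((((B ∪ C) ∪ D) ∩ A) △ D)) = {4}
B ∪ D = {2,3,4,5,6,7,8,9,10,11,12,13,14,15,16,17,18}
(D ∩ ((D △ C) \ ((((B ∪ C) ∪ D) ∩ A) △ D))) ∩ (B ∪ D) = {4}

{4}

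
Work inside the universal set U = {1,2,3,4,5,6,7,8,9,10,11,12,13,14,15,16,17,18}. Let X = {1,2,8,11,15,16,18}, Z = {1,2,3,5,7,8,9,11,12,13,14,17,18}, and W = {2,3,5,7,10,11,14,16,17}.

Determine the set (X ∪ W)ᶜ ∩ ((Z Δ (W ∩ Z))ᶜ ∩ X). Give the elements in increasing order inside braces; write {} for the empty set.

X ∪ W = {1,2,3,5,7,8,10,11,14,15,16,17,18}
(X ∪ W)ᶜ = {4,6,9,12,13}
W ∩ Z = {2,3,5,7,11,14,17}
Z Δ (W ∩ Z) = {1,8,9,12,13,18}
(Z Δ (W ∩ Z))ᶜ = {2,3,4,5,6,7,10,11,14,15,16,17}
(Z Δ (W ∩ Z))ᶜ ∩ X = {2,11,15,16}
(X ∪ W)ᶜ ∩ ((Z Δ (W ∩ Z))ᶜ ∩ X) = {}

{}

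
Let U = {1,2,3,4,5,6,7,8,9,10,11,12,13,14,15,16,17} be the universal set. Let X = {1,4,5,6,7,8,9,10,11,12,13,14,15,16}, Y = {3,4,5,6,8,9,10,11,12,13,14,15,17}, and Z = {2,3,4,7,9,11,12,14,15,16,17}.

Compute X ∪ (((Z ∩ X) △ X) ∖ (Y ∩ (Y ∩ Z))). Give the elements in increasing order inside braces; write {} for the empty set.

{1,4,5,6,7,8,9,10,11,12,13,14,15,16}

Z ∩ X = {4,7,9,11,12,14,15,16}
(Z ∩ X) △ X = {1,5,6,8,10,13}
Y ∩ Z = {3,4,9,11,12,14,15,17}
Y ∩ (Y ∩ Z) = {3,4,9,11,12,14,15,17}
((Z ∩ X) △ X) ∖ (Y ∩ (Y ∩ Z)) = {1,5,6,8,10,13}
X ∪ (((Z ∩ X) △ X) ∖ (Y ∩ (Y ∩ Z))) = {1,4,5,6,7,8,9,10,11,12,13,14,15,16}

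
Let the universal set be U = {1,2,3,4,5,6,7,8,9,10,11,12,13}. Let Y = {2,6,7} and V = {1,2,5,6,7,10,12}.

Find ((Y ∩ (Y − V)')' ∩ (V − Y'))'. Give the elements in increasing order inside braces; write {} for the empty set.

{1,2,3,4,5,6,7,8,9,10,11,12,13}

Y − V = {}
(Y − V)' = {1,2,3,4,5,6,7,8,9,10,11,12,13}
Y ∩ (Y − V)' = {2,6,7}
(Y ∩ (Y − V)')' = {1,3,4,5,8,9,10,11,12,13}
Y' = {1,3,4,5,8,9,10,11,12,13}
V − Y' = {2,6,7}
(Y ∩ (Y − V)')' ∩ (V − Y') = {}
((Y ∩ (Y − V)')' ∩ (V − Y'))' = {1,2,3,4,5,6,7,8,9,10,11,12,13}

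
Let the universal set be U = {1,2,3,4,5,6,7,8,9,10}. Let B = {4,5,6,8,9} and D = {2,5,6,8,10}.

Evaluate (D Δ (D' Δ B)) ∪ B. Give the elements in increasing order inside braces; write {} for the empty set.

D' = {1,3,4,7,9}
D' Δ B = {1,3,5,6,7,8}
D Δ (D' Δ B) = {1,2,3,7,10}
(D Δ (D' Δ B)) ∪ B = {1,2,3,4,5,6,7,8,9,10}

{1,2,3,4,5,6,7,8,9,10}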